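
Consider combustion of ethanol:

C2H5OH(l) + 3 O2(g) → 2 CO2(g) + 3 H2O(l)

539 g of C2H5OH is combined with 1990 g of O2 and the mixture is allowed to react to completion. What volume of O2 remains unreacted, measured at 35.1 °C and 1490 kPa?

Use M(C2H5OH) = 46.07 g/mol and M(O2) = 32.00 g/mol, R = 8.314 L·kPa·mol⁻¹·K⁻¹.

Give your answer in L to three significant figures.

46.6 L

n(C2H5OH) = 539 / 46.07 = 11.70 mol
n(O2) = 1990 / 32.00 = 62.19 mol
For 11.70 mol C2H5OH, stoichiometry requires (3/1) × 11.70 = 35.10 mol O2; 62.19 mol is available, so C2H5OH is limiting.
n(O2) consumed = (3/1) × 11.70 = 35.10 mol; remaining = 62.19 − 35.10 = 27.09 mol
V(O2) = nRT/P = 27.09 × 8.314 × 308.25 / 1490 = 46.59 L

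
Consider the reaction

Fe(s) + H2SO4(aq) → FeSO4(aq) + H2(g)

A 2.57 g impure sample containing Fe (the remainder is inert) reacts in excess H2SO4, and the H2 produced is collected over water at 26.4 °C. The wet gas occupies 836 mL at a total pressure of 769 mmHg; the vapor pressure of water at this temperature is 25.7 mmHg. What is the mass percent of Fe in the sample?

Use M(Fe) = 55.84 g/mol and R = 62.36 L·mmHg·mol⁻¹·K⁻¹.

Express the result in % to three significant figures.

P(H2) = 769 − 25.7 = 743.3 mmHg
n(H2) = PV/RT = (743.3 × 0.8360) / (62.36 × 299.55) = 0.03327 mol
n(Fe) = (1/1) × 0.03327 = 0.03327 mol
m(Fe) = 0.03327 × 55.84 = 1.858 g
%Fe = 1.858 / 2.57 × 100 = 72.30%

72.3 %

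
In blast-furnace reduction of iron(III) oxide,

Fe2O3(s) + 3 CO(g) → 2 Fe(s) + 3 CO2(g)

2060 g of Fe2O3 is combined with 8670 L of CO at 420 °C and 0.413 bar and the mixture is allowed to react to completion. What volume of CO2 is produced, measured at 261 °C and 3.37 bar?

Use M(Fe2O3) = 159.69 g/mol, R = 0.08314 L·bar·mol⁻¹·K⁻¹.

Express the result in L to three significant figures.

n(Fe2O3) = 2060 / 159.69 = 12.90 mol
n(CO) = PV/RT = (0.413 × 8670) / (0.08314 × 693.15) = 62.13 mol
For 12.90 mol Fe2O3, stoichiometry requires (3/1) × 12.90 = 38.70 mol CO; 62.13 mol is available, so Fe2O3 is limiting.
n(CO2) = (3/1) × 12.90 = 38.70 mol
V(CO2) = nRT/P = 38.70 × 0.08314 × 534.15 / 3.37 = 510.0 L

510 L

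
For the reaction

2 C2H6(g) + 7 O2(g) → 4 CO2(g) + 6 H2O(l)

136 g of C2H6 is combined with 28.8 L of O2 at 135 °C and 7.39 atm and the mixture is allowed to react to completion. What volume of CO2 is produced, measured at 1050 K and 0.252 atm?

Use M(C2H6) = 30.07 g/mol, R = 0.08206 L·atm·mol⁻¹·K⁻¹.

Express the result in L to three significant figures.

n(C2H6) = 136 / 30.07 = 4.523 mol
n(O2) = PV/RT = (7.39 × 28.8) / (0.08206 × 408.15) = 6.355 mol
For 4.523 mol C2H6, stoichiometry requires (7/2) × 4.523 = 15.83 mol O2; 6.355 mol is available, so O2 is limiting.
n(CO2) = (4/7) × 6.355 = 3.631 mol
V(CO2) = nRT/P = 3.631 × 0.08206 × 1050 / 0.252 = 1241 L

1240 L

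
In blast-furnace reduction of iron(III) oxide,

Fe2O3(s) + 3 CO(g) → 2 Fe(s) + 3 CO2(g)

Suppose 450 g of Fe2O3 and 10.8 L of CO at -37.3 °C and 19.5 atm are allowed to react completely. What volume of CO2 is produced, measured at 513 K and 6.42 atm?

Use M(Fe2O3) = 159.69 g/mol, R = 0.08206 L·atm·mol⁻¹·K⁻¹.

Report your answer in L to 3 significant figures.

55.4 L

n(Fe2O3) = 450 / 159.69 = 2.818 mol
n(CO) = PV/RT = (19.5 × 10.8) / (0.08206 × 235.85) = 10.88 mol
For 2.818 mol Fe2O3, stoichiometry requires (3/1) × 2.818 = 8.454 mol CO; 10.88 mol is available, so Fe2O3 is limiting.
n(CO2) = (3/1) × 2.818 = 8.454 mol
V(CO2) = nRT/P = 8.454 × 0.08206 × 513 / 6.42 = 55.43 L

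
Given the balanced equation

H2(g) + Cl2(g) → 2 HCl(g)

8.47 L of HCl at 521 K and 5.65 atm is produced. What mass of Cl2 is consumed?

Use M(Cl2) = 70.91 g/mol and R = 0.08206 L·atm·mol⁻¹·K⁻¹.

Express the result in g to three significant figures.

n(HCl) = PV/RT = (5.65 × 8.47) / (0.08206 × 521) = 1.119 mol
n(Cl2) = (1/2) × 1.119 = 0.5595 mol
m(Cl2) = 0.5595 × 70.91 = 39.67 g

39.7 g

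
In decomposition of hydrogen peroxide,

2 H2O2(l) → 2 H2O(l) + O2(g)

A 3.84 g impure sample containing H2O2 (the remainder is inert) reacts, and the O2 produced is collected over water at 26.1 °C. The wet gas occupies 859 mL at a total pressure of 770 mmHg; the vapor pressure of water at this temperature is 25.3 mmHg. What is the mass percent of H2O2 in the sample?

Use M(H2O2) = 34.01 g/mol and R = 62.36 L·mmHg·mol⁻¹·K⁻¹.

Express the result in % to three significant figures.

60.7 %

P(O2) = 770 − 25.3 = 744.7 mmHg
n(O2) = PV/RT = (744.7 × 0.8590) / (62.36 × 299.25) = 0.03428 mol
n(H2O2) = (2/1) × 0.03428 = 0.06856 mol
m(H2O2) = 0.06856 × 34.01 = 2.332 g
%H2O2 = 2.332 / 3.84 × 100 = 60.73%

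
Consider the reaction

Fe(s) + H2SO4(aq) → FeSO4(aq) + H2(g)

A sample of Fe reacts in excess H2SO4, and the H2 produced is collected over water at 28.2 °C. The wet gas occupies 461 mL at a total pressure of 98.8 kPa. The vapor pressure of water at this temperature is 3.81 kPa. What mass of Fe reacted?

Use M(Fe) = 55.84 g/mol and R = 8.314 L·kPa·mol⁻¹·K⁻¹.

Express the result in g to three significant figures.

0.976 g

P(H2) = 98.8 − 3.81 = 94.99 kPa
n(H2) = PV/RT = (94.99 × 0.4610) / (8.314 × 301.35) = 0.01748 mol
n(Fe) = (1/1) × 0.01748 = 0.01748 mol
m(Fe) = 0.01748 × 55.84 = 0.9761 g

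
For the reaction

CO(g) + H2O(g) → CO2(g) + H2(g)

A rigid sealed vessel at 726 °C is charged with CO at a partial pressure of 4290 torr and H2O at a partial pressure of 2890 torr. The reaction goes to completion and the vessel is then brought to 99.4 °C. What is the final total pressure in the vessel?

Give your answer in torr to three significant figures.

2680 torr

Because the vessel is rigid and T is held at 726 °C, work the stoichiometry in partial pressures (P_i = n_iRT/V).
P(H2O) required for 4290 torr of CO = (1/1) × 4290 = 4290 torr; available 2890 torr, so H2O is limiting.
P(CO) remaining = 4290 − (1/1) × 2890 = 1400 torr
P(gaseous products) = (1+1)/1 × 2890 = 5780 torr
P_total at 726 °C = 1400 + 5780 = 7180 torr
Scaling to 99.4 °C: P = 7180 × 372.55/999.15 = 2677 torr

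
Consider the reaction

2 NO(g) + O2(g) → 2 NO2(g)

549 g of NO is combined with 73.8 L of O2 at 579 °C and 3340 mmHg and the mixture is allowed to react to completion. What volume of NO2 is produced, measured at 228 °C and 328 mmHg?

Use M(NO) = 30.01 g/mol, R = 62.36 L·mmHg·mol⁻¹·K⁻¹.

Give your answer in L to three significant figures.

884 L

n(NO) = 549 / 30.01 = 18.29 mol
n(O2) = PV/RT = (3340 × 73.8) / (62.36 × 852.15) = 4.639 mol
For 18.29 mol NO, stoichiometry requires (1/2) × 18.29 = 9.145 mol O2; 4.639 mol is available, so O2 is limiting.
n(NO2) = (2/1) × 4.639 = 9.278 mol
V(NO2) = nRT/P = 9.278 × 62.36 × 501.15 / 328 = 884.0 L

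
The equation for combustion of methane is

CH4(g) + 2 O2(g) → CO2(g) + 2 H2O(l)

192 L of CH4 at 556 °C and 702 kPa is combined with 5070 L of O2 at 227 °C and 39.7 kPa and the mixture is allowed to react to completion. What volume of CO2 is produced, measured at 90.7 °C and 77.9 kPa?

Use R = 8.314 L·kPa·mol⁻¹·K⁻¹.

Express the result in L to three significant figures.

759 L

n(CH4) = PV/RT = (702 × 192) / (8.314 × 829.15) = 19.55 mol
n(O2) = PV/RT = (39.7 × 5070) / (8.314 × 500.15) = 48.40 mol
For 19.55 mol CH4, stoichiometry requires (2/1) × 19.55 = 39.10 mol O2; 48.40 mol is available, so CH4 is limiting.
n(CO2) = (1/1) × 19.55 = 19.55 mol
V(CO2) = nRT/P = 19.55 × 8.314 × 363.85 / 77.9 = 759.2 L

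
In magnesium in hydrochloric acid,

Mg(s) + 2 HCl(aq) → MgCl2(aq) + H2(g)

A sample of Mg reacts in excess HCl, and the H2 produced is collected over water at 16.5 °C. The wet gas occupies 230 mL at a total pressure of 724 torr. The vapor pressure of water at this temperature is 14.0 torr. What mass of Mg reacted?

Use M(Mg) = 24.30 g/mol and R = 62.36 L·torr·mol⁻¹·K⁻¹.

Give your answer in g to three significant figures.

P(H2) = 724 − 14.0 = 710.0 torr
n(H2) = PV/RT = (710.0 × 0.2300) / (62.36 × 289.65) = 0.009041 mol
n(Mg) = (1/1) × 0.009041 = 0.009041 mol
m(Mg) = 0.009041 × 24.30 = 0.2197 g

0.220 g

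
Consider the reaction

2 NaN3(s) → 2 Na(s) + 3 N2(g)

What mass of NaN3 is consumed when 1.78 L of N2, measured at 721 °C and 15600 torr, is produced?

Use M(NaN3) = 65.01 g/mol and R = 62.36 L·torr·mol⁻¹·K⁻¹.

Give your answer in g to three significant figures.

19.4 g

n(N2) = PV/RT = (15600 × 1.78) / (62.36 × 994.15) = 0.4479 mol
n(NaN3) = (2/3) × 0.4479 = 0.2986 mol
m(NaN3) = 0.2986 × 65.01 = 19.41 g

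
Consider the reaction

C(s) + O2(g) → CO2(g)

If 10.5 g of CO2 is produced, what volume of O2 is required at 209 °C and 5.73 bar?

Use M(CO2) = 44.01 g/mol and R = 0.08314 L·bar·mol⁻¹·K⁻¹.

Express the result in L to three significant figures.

n(CO2) = 10.50 / 44.01 = 0.2386 mol
n(O2) = (1/1) × 0.2386 = 0.2386 mol
V = nRT/P = 0.2386 × 0.08314 × 482.15 / 5.73 = 1.669 L

1.67 L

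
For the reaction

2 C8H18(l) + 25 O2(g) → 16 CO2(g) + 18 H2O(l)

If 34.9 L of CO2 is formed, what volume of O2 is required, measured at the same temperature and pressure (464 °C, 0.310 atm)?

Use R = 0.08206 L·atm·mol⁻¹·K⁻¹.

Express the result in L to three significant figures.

At constant T and P, gas volumes are in the mole ratio: V(O2) = (25/16) × 34.9 = 54.53 L

54.5 L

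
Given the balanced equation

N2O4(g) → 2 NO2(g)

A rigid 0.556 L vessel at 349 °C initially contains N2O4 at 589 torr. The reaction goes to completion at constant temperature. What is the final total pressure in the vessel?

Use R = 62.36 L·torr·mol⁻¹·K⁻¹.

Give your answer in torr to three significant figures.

At constant T and V, P ∝ n(gas): 1 mol gas → 2 mol gas.
P_final = (2/1) × 589 = 1178 torr

1180 torr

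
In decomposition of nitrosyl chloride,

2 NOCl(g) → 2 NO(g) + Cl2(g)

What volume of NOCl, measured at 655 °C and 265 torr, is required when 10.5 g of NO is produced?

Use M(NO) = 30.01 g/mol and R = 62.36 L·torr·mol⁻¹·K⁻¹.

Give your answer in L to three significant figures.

76.4 L

n(NO) = 10.50 / 30.01 = 0.3499 mol
n(NOCl) = (2/2) × 0.3499 = 0.3499 mol
V = nRT/P = 0.3499 × 62.36 × 928.15 / 265 = 76.42 L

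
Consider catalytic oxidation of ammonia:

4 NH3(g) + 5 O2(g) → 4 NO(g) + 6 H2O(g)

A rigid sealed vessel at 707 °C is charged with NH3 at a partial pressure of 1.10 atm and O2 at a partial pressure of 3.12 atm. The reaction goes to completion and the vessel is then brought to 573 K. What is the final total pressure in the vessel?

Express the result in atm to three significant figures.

At constant V, partial pressures at 707 °C are proportional to moles, so apply stoichiometry directly to pressures.
P(O2) required for 1.10 atm of NH3 = (5/4) × 1.10 = 1.375 atm; available 3.12 atm, so NH3 is limiting.
P(O2) remaining = 3.12 − (5/4) × 1.10 = 1.745 atm
P(gaseous products) = (4+6)/4 × 1.10 = 2.750 atm
P_total at 707 °C = 1.745 + 2.750 = 4.495 atm
Scaling to 573 K: P = 4.495 × 573/980.15 = 2.628 atm

2.63 atm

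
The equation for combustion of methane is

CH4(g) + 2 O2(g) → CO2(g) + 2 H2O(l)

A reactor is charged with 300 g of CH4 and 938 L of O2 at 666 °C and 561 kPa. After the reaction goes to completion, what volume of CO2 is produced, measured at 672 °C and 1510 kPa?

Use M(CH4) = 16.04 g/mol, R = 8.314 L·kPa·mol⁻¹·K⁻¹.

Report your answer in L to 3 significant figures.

n(CH4) = 300 / 16.04 = 18.70 mol
n(O2) = PV/RT = (561 × 938) / (8.314 × 939.15) = 67.39 mol
For 18.70 mol CH4, stoichiometry requires (2/1) × 18.70 = 37.40 mol O2; 67.39 mol is available, so CH4 is limiting.
n(CO2) = (1/1) × 18.70 = 18.70 mol
V(CO2) = nRT/P = 18.70 × 8.314 × 945.15 / 1510 = 97.31 L

97.3 L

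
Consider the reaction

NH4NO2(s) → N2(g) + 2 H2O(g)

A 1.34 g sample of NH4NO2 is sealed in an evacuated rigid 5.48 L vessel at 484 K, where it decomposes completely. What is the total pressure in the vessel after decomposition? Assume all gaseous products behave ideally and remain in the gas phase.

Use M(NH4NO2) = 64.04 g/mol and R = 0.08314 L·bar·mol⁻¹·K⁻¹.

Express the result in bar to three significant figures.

n(NH4NO2) = 1.34 / 64.04 = 0.02092 mol
n(gas produced) = (3/1) × 0.02092 = 0.06276 mol
P = nRT/V = 0.06276 × 0.08314 × 484 / 5.48 = 0.4608 bar

0.461 bar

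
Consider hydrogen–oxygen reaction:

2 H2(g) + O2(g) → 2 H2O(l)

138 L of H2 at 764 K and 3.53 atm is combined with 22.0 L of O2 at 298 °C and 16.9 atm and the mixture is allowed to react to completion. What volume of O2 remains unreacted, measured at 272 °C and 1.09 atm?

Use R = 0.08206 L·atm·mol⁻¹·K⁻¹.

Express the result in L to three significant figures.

166 L

n(H2) = PV/RT = (3.53 × 138) / (0.08206 × 764) = 7.770 mol
n(O2) = PV/RT = (16.9 × 22.0) / (0.08206 × 571.15) = 7.933 mol
For 7.770 mol H2, stoichiometry requires (1/2) × 7.770 = 3.885 mol O2; 7.933 mol is available, so H2 is limiting.
n(O2) consumed = (1/2) × 7.770 = 3.885 mol; remaining = 7.933 − 3.885 = 4.048 mol
V(O2) = nRT/P = 4.048 × 0.08206 × 545.15 / 1.09 = 166.1 L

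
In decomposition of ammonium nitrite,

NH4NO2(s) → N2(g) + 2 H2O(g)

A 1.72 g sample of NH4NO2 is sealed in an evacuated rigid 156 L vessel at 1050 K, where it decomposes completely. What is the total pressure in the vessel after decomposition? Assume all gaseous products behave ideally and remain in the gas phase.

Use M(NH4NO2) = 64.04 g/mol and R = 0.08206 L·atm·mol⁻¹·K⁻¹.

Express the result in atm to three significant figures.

n(NH4NO2) = 1.72 / 64.04 = 0.02686 mol
n(gas produced) = (3/1) × 0.02686 = 0.08058 mol
P = nRT/V = 0.08058 × 0.08206 × 1050 / 156 = 0.04451 atm

0.0445 atm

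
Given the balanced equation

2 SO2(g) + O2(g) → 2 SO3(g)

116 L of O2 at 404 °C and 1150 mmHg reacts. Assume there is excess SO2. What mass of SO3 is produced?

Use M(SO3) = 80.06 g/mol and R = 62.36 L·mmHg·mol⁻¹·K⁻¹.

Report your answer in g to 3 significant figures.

n(O2) = PV/RT = (1150 × 116) / (62.36 × 677.15) = 3.159 mol
n(SO3) = (2/1) × 3.159 = 6.318 mol
m(SO3) = 6.318 × 80.06 = 505.8 g

506 g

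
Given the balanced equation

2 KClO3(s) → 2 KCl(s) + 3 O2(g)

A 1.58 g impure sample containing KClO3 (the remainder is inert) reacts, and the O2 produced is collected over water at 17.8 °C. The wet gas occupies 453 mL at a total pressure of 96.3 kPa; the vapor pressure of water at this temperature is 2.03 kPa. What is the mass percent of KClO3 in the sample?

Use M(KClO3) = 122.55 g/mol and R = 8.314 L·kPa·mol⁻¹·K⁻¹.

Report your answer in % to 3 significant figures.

91.3 %

P(O2) = 96.3 − 2.03 = 94.27 kPa
n(O2) = PV/RT = (94.27 × 0.4530) / (8.314 × 290.95) = 0.01765 mol
n(KClO3) = (2/3) × 0.01765 = 0.01177 mol
m(KClO3) = 0.01177 × 122.55 = 1.442 g
%KClO3 = 1.442 / 1.58 × 100 = 91.27%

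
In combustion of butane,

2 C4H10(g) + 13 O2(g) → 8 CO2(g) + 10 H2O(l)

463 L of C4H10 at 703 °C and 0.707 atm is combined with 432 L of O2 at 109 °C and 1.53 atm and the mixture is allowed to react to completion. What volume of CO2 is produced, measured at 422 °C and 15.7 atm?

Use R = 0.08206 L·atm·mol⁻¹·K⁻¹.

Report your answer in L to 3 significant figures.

47.1 L

n(C4H10) = PV/RT = (0.707 × 463) / (0.08206 × 976.15) = 4.087 mol
n(O2) = PV/RT = (1.53 × 432) / (0.08206 × 382.15) = 21.08 mol
For 4.087 mol C4H10, stoichiometry requires (13/2) × 4.087 = 26.57 mol O2; 21.08 mol is available, so O2 is limiting.
n(CO2) = (8/13) × 21.08 = 12.97 mol
V(CO2) = nRT/P = 12.97 × 0.08206 × 695.15 / 15.7 = 47.12 L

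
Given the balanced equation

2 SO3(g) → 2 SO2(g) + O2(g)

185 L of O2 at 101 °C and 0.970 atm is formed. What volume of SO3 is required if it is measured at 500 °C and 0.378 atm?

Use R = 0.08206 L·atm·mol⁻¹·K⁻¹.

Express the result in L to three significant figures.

n(O2) = PV/RT = (0.970 × 185) / (0.08206 × 374.15) = 5.845 mol
n(SO3) = (2/1) × 5.845 = 11.69 mol
V = nRT/P = 11.69 × 0.08206 × 773.15 / 0.378 = 1962 L

1960 L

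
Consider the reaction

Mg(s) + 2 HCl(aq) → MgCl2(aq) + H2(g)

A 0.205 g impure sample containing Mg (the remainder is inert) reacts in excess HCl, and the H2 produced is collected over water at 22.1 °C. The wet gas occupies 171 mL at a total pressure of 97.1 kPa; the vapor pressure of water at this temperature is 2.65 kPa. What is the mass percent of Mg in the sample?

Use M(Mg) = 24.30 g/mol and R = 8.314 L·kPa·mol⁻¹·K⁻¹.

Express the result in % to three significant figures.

P(H2) = 97.1 − 2.65 = 94.45 kPa
n(H2) = PV/RT = (94.45 × 0.1710) / (8.314 × 295.25) = 0.006580 mol
n(Mg) = (1/1) × 0.006580 = 0.006580 mol
m(Mg) = 0.006580 × 24.30 = 0.1599 g
%Mg = 0.1599 / 0.205 × 100 = 78.00%

78.0 %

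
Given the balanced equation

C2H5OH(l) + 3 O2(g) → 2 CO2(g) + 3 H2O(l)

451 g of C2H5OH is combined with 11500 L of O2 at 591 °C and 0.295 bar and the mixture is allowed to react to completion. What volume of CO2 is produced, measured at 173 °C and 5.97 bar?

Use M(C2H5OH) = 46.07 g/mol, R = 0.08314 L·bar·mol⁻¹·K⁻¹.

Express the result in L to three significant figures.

122 L

n(C2H5OH) = 451 / 46.07 = 9.789 mol
n(O2) = PV/RT = (0.295 × 11500) / (0.08314 × 864.15) = 47.22 mol
For 9.789 mol C2H5OH, stoichiometry requires (3/1) × 9.789 = 29.37 mol O2; 47.22 mol is available, so C2H5OH is limiting.
n(CO2) = (2/1) × 9.789 = 19.58 mol
V(CO2) = nRT/P = 19.58 × 0.08314 × 446.15 / 5.97 = 121.7 L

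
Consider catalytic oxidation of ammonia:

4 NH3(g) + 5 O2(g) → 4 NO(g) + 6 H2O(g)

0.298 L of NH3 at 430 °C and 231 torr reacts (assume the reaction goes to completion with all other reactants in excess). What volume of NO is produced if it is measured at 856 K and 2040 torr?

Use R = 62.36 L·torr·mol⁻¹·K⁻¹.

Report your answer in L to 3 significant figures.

0.0411 L

n(NH3) = PV/RT = (231 × 0.298) / (62.36 × 703.15) = 0.001570 mol
n(NO) = (4/4) × 0.001570 = 0.001570 mol
V = nRT/P = 0.001570 × 62.36 × 856 / 2040 = 0.04108 L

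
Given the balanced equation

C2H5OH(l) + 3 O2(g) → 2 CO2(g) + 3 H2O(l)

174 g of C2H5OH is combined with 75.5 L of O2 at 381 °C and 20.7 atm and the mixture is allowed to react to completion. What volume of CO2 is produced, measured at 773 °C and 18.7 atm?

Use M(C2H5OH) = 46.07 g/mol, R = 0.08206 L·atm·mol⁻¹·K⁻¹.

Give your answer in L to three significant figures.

34.7 L

n(C2H5OH) = 174 / 46.07 = 3.777 mol
n(O2) = PV/RT = (20.7 × 75.5) / (0.08206 × 654.15) = 29.11 mol
For 3.777 mol C2H5OH, stoichiometry requires (3/1) × 3.777 = 11.33 mol O2; 29.11 mol is available, so C2H5OH is limiting.
n(CO2) = (2/1) × 3.777 = 7.554 mol
V(CO2) = nRT/P = 7.554 × 0.08206 × 1046.15 / 18.7 = 34.68 L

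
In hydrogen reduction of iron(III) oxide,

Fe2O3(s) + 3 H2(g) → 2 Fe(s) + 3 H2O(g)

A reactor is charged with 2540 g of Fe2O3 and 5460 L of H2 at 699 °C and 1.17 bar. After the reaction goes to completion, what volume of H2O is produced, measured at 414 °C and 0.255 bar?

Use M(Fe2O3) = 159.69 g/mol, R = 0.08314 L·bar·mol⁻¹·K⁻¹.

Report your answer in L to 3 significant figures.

n(Fe2O3) = 2540 / 159.69 = 15.91 mol
n(H2) = PV/RT = (1.17 × 5460) / (0.08314 × 972.15) = 79.04 mol
For 15.91 mol Fe2O3, stoichiometry requires (3/1) × 15.91 = 47.73 mol H2; 79.04 mol is available, so Fe2O3 is limiting.
n(H2O) = (3/1) × 15.91 = 47.73 mol
V(H2O) = nRT/P = 47.73 × 0.08314 × 687.15 / 0.255 = 10690 L

10700 L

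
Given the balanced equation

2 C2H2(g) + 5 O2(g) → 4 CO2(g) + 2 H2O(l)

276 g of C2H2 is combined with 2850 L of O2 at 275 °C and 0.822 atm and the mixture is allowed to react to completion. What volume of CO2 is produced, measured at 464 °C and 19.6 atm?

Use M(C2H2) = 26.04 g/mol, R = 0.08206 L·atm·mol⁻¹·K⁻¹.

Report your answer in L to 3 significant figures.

n(C2H2) = 276 / 26.04 = 10.60 mol
n(O2) = PV/RT = (0.822 × 2850) / (0.08206 × 548.15) = 52.08 mol
For 10.60 mol C2H2, stoichiometry requires (5/2) × 10.60 = 26.50 mol O2; 52.08 mol is available, so C2H2 is limiting.
n(CO2) = (4/2) × 10.60 = 21.20 mol
V(CO2) = nRT/P = 21.20 × 0.08206 × 737.15 / 19.6 = 65.43 L

65.4 L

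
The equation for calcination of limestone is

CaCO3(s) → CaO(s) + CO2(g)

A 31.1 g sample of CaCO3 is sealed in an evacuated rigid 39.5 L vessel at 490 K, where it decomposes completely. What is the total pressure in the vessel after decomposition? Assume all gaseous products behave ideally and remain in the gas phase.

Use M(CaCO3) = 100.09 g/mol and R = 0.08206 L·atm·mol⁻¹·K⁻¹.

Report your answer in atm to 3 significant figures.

n(CaCO3) = 31.1 / 100.09 = 0.3107 mol
n(gas produced) = (1/1) × 0.3107 = 0.3107 mol
P = nRT/V = 0.3107 × 0.08206 × 490 / 39.5 = 0.3163 atm

0.316 atm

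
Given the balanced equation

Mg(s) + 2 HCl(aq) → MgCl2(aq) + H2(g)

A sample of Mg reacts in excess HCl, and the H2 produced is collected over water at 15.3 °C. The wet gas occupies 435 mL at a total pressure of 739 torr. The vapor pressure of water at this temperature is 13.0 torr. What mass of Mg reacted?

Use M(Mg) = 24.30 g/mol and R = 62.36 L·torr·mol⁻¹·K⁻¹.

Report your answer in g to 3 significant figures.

P(H2) = 739 − 13.0 = 726.0 torr
n(H2) = PV/RT = (726.0 × 0.4350) / (62.36 × 288.45) = 0.01756 mol
n(Mg) = (1/1) × 0.01756 = 0.01756 mol
m(Mg) = 0.01756 × 24.30 = 0.4267 g

0.427 g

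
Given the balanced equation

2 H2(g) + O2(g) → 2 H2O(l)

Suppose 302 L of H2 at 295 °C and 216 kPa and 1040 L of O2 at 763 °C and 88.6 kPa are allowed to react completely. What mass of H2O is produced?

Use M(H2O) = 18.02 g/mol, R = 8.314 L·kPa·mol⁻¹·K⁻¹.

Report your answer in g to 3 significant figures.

n(H2) = PV/RT = (216 × 302) / (8.314 × 568.15) = 13.81 mol
n(O2) = PV/RT = (88.6 × 1040) / (8.314 × 1036.15) = 10.70 mol
For 13.81 mol H2, stoichiometry requires (1/2) × 13.81 = 6.905 mol O2; 10.70 mol is available, so H2 is limiting.
n(H2O) = (2/2) × 13.81 = 13.81 mol
m(H2O) = 13.81 × 18.02 = 248.9 g

249 g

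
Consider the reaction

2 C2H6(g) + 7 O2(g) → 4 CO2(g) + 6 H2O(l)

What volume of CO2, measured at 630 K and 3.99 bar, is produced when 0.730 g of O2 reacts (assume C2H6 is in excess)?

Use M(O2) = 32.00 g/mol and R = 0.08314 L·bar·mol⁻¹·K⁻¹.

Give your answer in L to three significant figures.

0.171 L

n(O2) = 0.7300 / 32.00 = 0.02281 mol
n(CO2) = (4/7) × 0.02281 = 0.01303 mol
V = nRT/P = 0.01303 × 0.08314 × 630 / 3.99 = 0.1710 L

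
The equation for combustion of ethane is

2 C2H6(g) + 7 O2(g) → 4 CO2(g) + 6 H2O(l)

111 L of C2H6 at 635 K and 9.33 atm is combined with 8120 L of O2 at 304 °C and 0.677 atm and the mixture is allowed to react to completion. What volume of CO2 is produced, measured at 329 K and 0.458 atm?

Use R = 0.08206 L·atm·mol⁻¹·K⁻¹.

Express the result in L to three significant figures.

n(C2H6) = PV/RT = (9.33 × 111) / (0.08206 × 635) = 19.87 mol
n(O2) = PV/RT = (0.677 × 8120) / (0.08206 × 577.15) = 116.1 mol
For 19.87 mol C2H6, stoichiometry requires (7/2) × 19.87 = 69.55 mol O2; 116.1 mol is available, so C2H6 is limiting.
n(CO2) = (4/2) × 19.87 = 39.74 mol
V(CO2) = nRT/P = 39.74 × 0.08206 × 329 / 0.458 = 2343 L

2340 L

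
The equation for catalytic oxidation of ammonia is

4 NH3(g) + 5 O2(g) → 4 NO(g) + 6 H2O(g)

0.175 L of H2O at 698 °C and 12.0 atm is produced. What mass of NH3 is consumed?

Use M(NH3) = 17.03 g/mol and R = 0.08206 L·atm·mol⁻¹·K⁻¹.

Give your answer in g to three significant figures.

n(H2O) = PV/RT = (12.0 × 0.175) / (0.08206 × 971.15) = 0.02635 mol
n(NH3) = (4/6) × 0.02635 = 0.01757 mol
m(NH3) = 0.01757 × 17.03 = 0.2992 g

0.299 g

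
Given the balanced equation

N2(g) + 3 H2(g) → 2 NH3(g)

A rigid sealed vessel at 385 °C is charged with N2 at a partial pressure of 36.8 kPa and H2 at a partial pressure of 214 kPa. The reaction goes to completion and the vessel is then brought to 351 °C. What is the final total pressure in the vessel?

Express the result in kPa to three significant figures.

At constant V, partial pressures at 385 °C are proportional to moles, so apply stoichiometry directly to pressures.
P(H2) required for 36.8 kPa of N2 = (3/1) × 36.8 = 110.4 kPa; available 214 kPa, so N2 is limiting.
P(H2) remaining = 214 − (3/1) × 36.8 = 103.6 kPa
P(gaseous products) = (2)/1 × 36.8 = 73.60 kPa
P_total at 385 °C = 103.6 + 73.60 = 177.2 kPa
Scaling to 351 °C: P = 177.2 × 624.15/658.15 = 168.0 kPa

168 kPa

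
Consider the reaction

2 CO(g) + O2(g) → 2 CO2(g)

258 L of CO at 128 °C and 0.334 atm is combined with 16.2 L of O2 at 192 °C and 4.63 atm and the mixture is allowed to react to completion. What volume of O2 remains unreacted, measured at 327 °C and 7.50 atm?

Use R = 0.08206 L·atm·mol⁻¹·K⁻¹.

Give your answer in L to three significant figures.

4.31 L

n(CO) = PV/RT = (0.334 × 258) / (0.08206 × 401.15) = 2.618 mol
n(O2) = PV/RT = (4.63 × 16.2) / (0.08206 × 465.15) = 1.965 mol
For 2.618 mol CO, stoichiometry requires (1/2) × 2.618 = 1.309 mol O2; 1.965 mol is available, so CO is limiting.
n(O2) consumed = (1/2) × 2.618 = 1.309 mol; remaining = 1.965 − 1.309 = 0.6560 mol
V(O2) = nRT/P = 0.6560 × 0.08206 × 600.15 / 7.50 = 4.308 L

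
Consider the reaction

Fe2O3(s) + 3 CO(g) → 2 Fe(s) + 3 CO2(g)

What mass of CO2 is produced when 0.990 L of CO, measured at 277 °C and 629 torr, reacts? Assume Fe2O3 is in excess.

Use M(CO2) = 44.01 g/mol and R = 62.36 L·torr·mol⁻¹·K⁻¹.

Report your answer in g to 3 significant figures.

n(CO) = PV/RT = (629 × 0.990) / (62.36 × 550.15) = 0.01815 mol
n(CO2) = (3/3) × 0.01815 = 0.01815 mol
m(CO2) = 0.01815 × 44.01 = 0.7988 g

0.799 g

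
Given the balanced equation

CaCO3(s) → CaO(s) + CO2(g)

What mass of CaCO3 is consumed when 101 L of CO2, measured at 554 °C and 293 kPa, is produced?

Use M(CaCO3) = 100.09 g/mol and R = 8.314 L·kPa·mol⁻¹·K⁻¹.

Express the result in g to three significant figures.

431 g

n(CO2) = PV/RT = (293 × 101) / (8.314 × 827.15) = 4.303 mol
n(CaCO3) = (1/1) × 4.303 = 4.303 mol
m(CaCO3) = 4.303 × 100.09 = 430.7 g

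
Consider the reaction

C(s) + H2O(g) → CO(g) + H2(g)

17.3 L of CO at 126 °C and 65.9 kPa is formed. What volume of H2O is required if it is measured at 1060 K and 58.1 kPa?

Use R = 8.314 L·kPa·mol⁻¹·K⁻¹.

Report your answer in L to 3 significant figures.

n(CO) = PV/RT = (65.9 × 17.3) / (8.314 × 399.15) = 0.3435 mol
n(H2O) = (1/1) × 0.3435 = 0.3435 mol
V = nRT/P = 0.3435 × 8.314 × 1060 / 58.1 = 52.10 L

52.1 L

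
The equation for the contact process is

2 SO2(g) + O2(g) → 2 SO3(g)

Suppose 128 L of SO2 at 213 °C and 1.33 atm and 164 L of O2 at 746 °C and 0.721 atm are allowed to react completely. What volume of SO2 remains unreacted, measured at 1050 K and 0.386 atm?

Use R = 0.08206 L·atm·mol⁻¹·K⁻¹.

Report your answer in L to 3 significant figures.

321 L

n(SO2) = PV/RT = (1.33 × 128) / (0.08206 × 486.15) = 4.267 mol
n(O2) = PV/RT = (0.721 × 164) / (0.08206 × 1019.15) = 1.414 mol
For 4.267 mol SO2, stoichiometry requires (1/2) × 4.267 = 2.134 mol O2; 1.414 mol is available, so O2 is limiting.
n(SO2) consumed = (2/1) × 1.414 = 2.828 mol; remaining = 4.267 − 2.828 = 1.439 mol
V(SO2) = nRT/P = 1.439 × 0.08206 × 1050 / 0.386 = 321.2 L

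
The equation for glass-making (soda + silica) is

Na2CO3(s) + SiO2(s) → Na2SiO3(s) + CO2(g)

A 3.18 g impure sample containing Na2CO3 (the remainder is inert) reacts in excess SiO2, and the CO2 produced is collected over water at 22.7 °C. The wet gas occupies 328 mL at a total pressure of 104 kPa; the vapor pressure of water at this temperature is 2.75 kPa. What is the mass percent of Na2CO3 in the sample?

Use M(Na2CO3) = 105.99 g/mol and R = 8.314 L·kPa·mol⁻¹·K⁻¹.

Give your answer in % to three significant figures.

P(CO2) = 104 − 2.75 = 101.2 kPa
n(CO2) = PV/RT = (101.2 × 0.3280) / (8.314 × 295.85) = 0.01349 mol
n(Na2CO3) = (1/1) × 0.01349 = 0.01349 mol
m(Na2CO3) = 0.01349 × 105.99 = 1.430 g
%Na2CO3 = 1.430 / 3.18 × 100 = 44.97%

45.0 %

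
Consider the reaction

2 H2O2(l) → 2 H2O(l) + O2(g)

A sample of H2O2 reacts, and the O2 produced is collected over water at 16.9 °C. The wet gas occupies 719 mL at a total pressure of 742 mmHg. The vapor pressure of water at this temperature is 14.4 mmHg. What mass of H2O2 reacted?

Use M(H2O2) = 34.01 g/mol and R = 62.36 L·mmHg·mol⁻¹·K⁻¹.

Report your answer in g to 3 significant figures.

1.97 g

P(O2) = 742 − 14.4 = 727.6 mmHg
n(O2) = PV/RT = (727.6 × 0.7190) / (62.36 × 290.05) = 0.02892 mol
n(H2O2) = (2/1) × 0.02892 = 0.05784 mol
m(H2O2) = 0.05784 × 34.01 = 1.967 g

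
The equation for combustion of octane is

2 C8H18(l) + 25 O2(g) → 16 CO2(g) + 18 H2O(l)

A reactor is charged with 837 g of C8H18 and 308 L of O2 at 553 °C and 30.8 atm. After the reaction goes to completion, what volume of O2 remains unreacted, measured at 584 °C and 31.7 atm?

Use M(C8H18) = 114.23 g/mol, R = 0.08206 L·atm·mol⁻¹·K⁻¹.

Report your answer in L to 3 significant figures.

107 L

n(C8H18) = 837 / 114.23 = 7.327 mol
n(O2) = PV/RT = (30.8 × 308) / (0.08206 × 826.15) = 139.9 mol
For 7.327 mol C8H18, stoichiometry requires (25/2) × 7.327 = 91.59 mol O2; 139.9 mol is available, so C8H18 is limiting.
n(O2) consumed = (25/2) × 7.327 = 91.59 mol; remaining = 139.9 − 91.59 = 48.31 mol
V(O2) = nRT/P = 48.31 × 0.08206 × 857.15 / 31.7 = 107.2 L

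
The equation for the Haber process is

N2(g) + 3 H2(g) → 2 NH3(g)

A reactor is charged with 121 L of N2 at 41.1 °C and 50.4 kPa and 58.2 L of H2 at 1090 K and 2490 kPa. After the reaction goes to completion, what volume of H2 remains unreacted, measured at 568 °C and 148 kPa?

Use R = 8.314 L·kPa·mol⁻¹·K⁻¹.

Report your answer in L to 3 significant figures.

425 L

n(N2) = PV/RT = (50.4 × 121) / (8.314 × 314.25) = 2.334 mol
n(H2) = PV/RT = (2490 × 58.2) / (8.314 × 1090) = 15.99 mol
For 2.334 mol N2, stoichiometry requires (3/1) × 2.334 = 7.002 mol H2; 15.99 mol is available, so N2 is limiting.
n(H2) consumed = (3/1) × 2.334 = 7.002 mol; remaining = 15.99 − 7.002 = 8.988 mol
V(H2) = nRT/P = 8.988 × 8.314 × 841.15 / 148 = 424.7 L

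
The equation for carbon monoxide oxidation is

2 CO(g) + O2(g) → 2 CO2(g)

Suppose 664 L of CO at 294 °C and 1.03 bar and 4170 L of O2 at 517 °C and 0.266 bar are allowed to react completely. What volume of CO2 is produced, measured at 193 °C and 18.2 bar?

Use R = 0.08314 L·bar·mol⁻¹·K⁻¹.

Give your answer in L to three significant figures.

n(CO) = PV/RT = (1.03 × 664) / (0.08314 × 567.15) = 14.50 mol
n(O2) = PV/RT = (0.266 × 4170) / (0.08314 × 790.15) = 16.88 mol
For 14.50 mol CO, stoichiometry requires (1/2) × 14.50 = 7.250 mol O2; 16.88 mol is available, so CO is limiting.
n(CO2) = (2/2) × 14.50 = 14.50 mol
V(CO2) = nRT/P = 14.50 × 0.08314 × 466.15 / 18.2 = 30.88 L

30.9 L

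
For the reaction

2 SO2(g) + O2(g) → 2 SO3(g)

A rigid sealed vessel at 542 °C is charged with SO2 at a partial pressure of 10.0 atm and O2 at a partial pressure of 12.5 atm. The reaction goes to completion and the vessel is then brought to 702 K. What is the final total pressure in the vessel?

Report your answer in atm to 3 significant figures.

15.1 atm

With V and T fixed, P_i ∝ n_i, so the mole ratios apply directly to partial pressures at 542 °C.
P(O2) required for 10.0 atm of SO2 = (1/2) × 10.0 = 5.000 atm; available 12.5 atm, so SO2 is limiting.
P(O2) remaining = 12.5 − (1/2) × 10.0 = 7.500 atm
P(gaseous products) = (2)/2 × 10.0 = 10.00 atm
P_total at 542 °C = 7.500 + 10.00 = 17.50 atm
Scaling to 702 K: P = 17.50 × 702/815.15 = 15.07 atm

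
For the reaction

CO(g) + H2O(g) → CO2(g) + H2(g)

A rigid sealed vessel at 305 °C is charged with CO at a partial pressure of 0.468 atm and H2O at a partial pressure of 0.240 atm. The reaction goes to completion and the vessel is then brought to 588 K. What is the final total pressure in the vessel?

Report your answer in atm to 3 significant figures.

0.720 atm

At constant V, partial pressures at 305 °C are proportional to moles, so apply stoichiometry directly to pressures.
P(H2O) required for 0.468 atm of CO = (1/1) × 0.468 = 0.4680 atm; available 0.240 atm, so H2O is limiting.
P(CO) remaining = 0.468 − (1/1) × 0.240 = 0.2280 atm
P(gaseous products) = (1+1)/1 × 0.240 = 0.4800 atm
P_total at 305 °C = 0.2280 + 0.4800 = 0.7080 atm
Scaling to 588 K: P = 0.7080 × 588/578.15 = 0.7201 atm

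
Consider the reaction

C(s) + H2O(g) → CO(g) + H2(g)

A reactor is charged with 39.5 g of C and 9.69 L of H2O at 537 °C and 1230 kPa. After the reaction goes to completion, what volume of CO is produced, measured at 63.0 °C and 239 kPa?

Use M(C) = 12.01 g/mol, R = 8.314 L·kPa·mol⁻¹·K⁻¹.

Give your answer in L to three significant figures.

20.7 L

n(C) = 39.5 / 12.01 = 3.289 mol
n(H2O) = PV/RT = (1230 × 9.69) / (8.314 × 810.15) = 1.770 mol
For 3.289 mol C, stoichiometry requires (1/1) × 3.289 = 3.289 mol H2O; 1.770 mol is available, so H2O is limiting.
n(CO) = (1/1) × 1.770 = 1.770 mol
V(CO) = nRT/P = 1.770 × 8.314 × 336.15 / 239 = 20.70 L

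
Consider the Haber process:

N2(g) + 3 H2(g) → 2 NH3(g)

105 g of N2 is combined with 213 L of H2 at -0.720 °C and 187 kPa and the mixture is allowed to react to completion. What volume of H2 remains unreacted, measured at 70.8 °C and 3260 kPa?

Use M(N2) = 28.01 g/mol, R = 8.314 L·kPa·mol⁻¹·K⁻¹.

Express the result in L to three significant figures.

n(N2) = 105 / 28.01 = 3.749 mol
n(H2) = PV/RT = (187 × 213) / (8.314 × 272.43) = 17.59 mol
For 3.749 mol N2, stoichiometry requires (3/1) × 3.749 = 11.25 mol H2; 17.59 mol is available, so N2 is limiting.
n(H2) consumed = (3/1) × 3.749 = 11.25 mol; remaining = 17.59 − 11.25 = 6.340 mol
V(H2) = nRT/P = 6.340 × 8.314 × 343.95 / 3260 = 5.561 L

5.56 L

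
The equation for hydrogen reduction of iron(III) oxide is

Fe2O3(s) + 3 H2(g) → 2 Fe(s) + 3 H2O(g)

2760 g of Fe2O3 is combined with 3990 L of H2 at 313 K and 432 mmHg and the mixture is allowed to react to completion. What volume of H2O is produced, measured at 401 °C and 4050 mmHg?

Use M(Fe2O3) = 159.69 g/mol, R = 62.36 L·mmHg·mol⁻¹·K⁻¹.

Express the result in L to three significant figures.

n(Fe2O3) = 2760 / 159.69 = 17.28 mol
n(H2) = PV/RT = (432 × 3990) / (62.36 × 313) = 88.31 mol
For 17.28 mol Fe2O3, stoichiometry requires (3/1) × 17.28 = 51.84 mol H2; 88.31 mol is available, so Fe2O3 is limiting.
n(H2O) = (3/1) × 17.28 = 51.84 mol
V(H2O) = nRT/P = 51.84 × 62.36 × 674.15 / 4050 = 538.1 L

538 L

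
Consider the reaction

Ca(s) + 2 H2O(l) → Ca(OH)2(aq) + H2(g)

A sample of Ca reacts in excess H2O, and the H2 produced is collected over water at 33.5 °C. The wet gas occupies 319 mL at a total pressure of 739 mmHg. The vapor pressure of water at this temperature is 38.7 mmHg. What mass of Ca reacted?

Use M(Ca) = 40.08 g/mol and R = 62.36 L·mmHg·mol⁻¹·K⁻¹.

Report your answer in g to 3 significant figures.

0.468 g

P(H2) = 739 − 38.7 = 700.3 mmHg
n(H2) = PV/RT = (700.3 × 0.3190) / (62.36 × 306.65) = 0.01168 mol
n(Ca) = (1/1) × 0.01168 = 0.01168 mol
m(Ca) = 0.01168 × 40.08 = 0.4681 g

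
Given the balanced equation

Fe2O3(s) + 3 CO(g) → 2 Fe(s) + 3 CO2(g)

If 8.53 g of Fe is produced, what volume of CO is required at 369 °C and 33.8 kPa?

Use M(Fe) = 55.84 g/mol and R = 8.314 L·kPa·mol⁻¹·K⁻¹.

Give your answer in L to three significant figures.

n(Fe) = 8.530 / 55.84 = 0.1528 mol
n(CO) = (3/2) × 0.1528 = 0.2292 mol
V = nRT/P = 0.2292 × 8.314 × 642.15 / 33.8 = 36.20 L

36.2 L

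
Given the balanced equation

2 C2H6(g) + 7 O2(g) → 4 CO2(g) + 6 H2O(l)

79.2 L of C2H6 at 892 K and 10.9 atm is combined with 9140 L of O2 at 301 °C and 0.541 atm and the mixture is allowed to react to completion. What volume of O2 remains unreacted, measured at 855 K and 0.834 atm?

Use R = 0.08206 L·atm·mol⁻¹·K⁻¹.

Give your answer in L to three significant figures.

5360 L

n(C2H6) = PV/RT = (10.9 × 79.2) / (0.08206 × 892) = 11.79 mol
n(O2) = PV/RT = (0.541 × 9140) / (0.08206 × 574.15) = 105.0 mol
For 11.79 mol C2H6, stoichiometry requires (7/2) × 11.79 = 41.27 mol O2; 105.0 mol is available, so C2H6 is limiting.
n(O2) consumed = (7/2) × 11.79 = 41.27 mol; remaining = 105.0 − 41.27 = 63.73 mol
V(O2) = nRT/P = 63.73 × 0.08206 × 855 / 0.834 = 5361 L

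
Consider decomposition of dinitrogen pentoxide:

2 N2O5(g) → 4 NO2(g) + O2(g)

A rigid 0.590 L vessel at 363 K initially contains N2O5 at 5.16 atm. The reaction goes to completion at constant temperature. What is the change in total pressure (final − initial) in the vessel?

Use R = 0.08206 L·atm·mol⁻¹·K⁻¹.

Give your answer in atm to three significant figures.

7.74 atm

Since T and V are fixed, P_final/P_initial = n_final/n_initial = 5/2.
P_final = (5/2) × 5.16 = 12.90 atm; ΔP = 12.90 − 5.16 = 7.740 atm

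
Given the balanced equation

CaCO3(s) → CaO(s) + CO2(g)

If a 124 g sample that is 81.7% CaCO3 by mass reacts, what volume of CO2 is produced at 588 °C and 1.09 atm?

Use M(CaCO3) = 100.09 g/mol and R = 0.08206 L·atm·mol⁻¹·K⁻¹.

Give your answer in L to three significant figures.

mass of CaCO3 = 124 × 81.7/100 = 101.3 g
n(CaCO3) = 101.3 / 100.09 = 1.012 mol
n(CO2) = (1/1) × 1.012 = 1.012 mol
V = nRT/P = 1.012 × 0.08206 × 861.15 / 1.09 = 65.61 L

65.6 L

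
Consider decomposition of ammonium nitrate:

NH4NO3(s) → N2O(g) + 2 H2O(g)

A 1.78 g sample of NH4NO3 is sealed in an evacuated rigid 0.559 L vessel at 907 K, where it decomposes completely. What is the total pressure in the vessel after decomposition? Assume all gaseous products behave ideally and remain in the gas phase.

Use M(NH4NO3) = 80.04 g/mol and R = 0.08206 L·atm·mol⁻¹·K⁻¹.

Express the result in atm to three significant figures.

n(NH4NO3) = 1.78 / 80.04 = 0.02224 mol
n(gas produced) = (3/1) × 0.02224 = 0.06672 mol
P = nRT/V = 0.06672 × 0.08206 × 907 / 0.559 = 8.883 atm

8.88 atm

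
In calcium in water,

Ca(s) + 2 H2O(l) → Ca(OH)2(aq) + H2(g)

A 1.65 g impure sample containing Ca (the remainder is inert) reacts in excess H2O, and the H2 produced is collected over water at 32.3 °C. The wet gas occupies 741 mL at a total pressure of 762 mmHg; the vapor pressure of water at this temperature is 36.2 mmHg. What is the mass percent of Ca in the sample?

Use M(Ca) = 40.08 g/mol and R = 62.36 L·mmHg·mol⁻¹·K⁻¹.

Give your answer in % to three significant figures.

P(H2) = 762 − 36.2 = 725.8 mmHg
n(H2) = PV/RT = (725.8 × 0.7410) / (62.36 × 305.45) = 0.02824 mol
n(Ca) = (1/1) × 0.02824 = 0.02824 mol
m(Ca) = 0.02824 × 40.08 = 1.132 g
%Ca = 1.132 / 1.65 × 100 = 68.61%

68.6 %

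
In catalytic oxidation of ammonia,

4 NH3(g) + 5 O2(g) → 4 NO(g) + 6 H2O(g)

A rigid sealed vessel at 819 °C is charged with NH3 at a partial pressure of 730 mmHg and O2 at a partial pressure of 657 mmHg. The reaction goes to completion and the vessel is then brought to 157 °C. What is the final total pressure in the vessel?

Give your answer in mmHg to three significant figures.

598 mmHg

Because the vessel is rigid and T is held at 819 °C, work the stoichiometry in partial pressures (P_i = n_iRT/V).
P(O2) required for 730 mmHg of NH3 = (5/4) × 730 = 912.5 mmHg; available 657 mmHg, so O2 is limiting.
P(NH3) remaining = 730 − (4/5) × 657 = 204.4 mmHg
P(gaseous products) = (4+6)/5 × 657 = 1314 mmHg
P_total at 819 °C = 204.4 + 1314 = 1518 mmHg
Scaling to 157 °C: P = 1518 × 430.15/1092.15 = 597.9 mmHg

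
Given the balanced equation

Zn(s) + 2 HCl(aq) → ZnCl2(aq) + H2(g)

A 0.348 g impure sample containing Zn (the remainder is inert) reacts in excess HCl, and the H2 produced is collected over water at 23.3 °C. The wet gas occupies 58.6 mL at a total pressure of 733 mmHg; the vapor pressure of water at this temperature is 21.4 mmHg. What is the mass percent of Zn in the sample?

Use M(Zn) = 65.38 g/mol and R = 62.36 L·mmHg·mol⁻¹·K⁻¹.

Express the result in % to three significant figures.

P(H2) = 733 − 21.4 = 711.6 mmHg
n(H2) = PV/RT = (711.6 × 0.05860) / (62.36 × 296.45) = 0.002256 mol
n(Zn) = (1/1) × 0.002256 = 0.002256 mol
m(Zn) = 0.002256 × 65.38 = 0.1475 g
%Zn = 0.1475 / 0.348 × 100 = 42.39%

42.4 %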